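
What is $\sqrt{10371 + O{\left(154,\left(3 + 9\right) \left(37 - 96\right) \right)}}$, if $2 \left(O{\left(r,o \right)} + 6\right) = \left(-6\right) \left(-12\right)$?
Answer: $\sqrt{10401} \approx 101.99$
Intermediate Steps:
$O{\left(r,o \right)} = 30$ ($O{\left(r,o \right)} = -6 + \frac{\left(-6\right) \left(-12\right)}{2} = -6 + \frac{1}{2} \cdot 72 = -6 + 36 = 30$)
$\sqrt{10371 + O{\left(154,\left(3 + 9\right) \left(37 - 96\right) \right)}} = \sqrt{10371 + 30} = \sqrt{10401}$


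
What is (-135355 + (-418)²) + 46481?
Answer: 85850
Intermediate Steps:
(-135355 + (-418)²) + 46481 = (-135355 + 174724) + 46481 = 39369 + 46481 = 85850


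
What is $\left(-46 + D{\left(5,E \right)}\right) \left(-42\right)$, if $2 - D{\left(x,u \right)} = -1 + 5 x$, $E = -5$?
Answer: $2856$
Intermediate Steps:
$D{\left(x,u \right)} = 3 - 5 x$ ($D{\left(x,u \right)} = 2 - \left(-1 + 5 x\right) = 3 - 5 x$)
$\left(-46 + D{\left(5,E \right)}\right) \left(-42\right) = \left(-46 + \left(3 - 25\right)\right) \left(-42\right) = \left(-46 - 22\right) \left(-42\right) = \left(-68\right) \left(-42\right) = 2856$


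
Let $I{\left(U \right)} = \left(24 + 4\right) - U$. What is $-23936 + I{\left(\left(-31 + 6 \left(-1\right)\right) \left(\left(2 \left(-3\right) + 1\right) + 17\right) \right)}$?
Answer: $-23464$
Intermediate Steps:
$I{\left(U \right)} = 28 - U$
$-23936 + I{\left(\left(-31 + 6 \left(-1\right)\right) \left(\left(2 \left(-3\right) + 1\right) + 17\right) \right)} = -23936 - \left(-28 + \left(-31 + 6 \left(-1\right)\right) \left(\left(2 \left(-3\right) + 1\right) + 17\right)\right) = -23936 - \left(-28 + \left(-31 - 6\right) \left(\left(-6 + 1\right) + 17\right)\right) = -23936 - \left(-28 - 37 \left(-5 + 17\right)\right) = -23936 - \left(-28 - 444\right) = -23936 + \left(28 - -444\right) = -23936 + \left(28 + 444\right) = -23936 + 472 = -23464$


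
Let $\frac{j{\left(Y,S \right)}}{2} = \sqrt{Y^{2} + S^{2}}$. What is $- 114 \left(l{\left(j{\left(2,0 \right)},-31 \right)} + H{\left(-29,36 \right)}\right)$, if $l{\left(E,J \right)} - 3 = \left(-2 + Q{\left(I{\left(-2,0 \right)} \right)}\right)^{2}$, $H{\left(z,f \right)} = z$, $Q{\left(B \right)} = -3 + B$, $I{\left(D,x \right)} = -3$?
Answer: $-4332$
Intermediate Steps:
$j{\left(Y,S \right)} = 2 \sqrt{S^{2} + Y^{2}}$ ($j{\left(Y,S \right)} = 2 \sqrt{Y^{2} + S^{2}} = 2 \sqrt{S^{2} + Y^{2}}$)
$l{\left(E,J \right)} = 67$ ($l{\left(E,J \right)} = 3 + \left(-2 - 6\right)^{2} = 3 + \left(-8\right)^{2} = 3 + 64 = 67$)
$- 114 \left(l{\left(j{\left(2,0 \right)},-31 \right)} + H{\left(-29,36 \right)}\right) = - 114 \left(67 - 29\right) = \left(-114\right) 38 = -4332$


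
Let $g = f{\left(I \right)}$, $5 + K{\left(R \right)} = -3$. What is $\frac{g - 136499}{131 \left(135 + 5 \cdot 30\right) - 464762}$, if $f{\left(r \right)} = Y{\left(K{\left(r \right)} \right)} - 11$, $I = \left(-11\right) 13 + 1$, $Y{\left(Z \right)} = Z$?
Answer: $\frac{2238}{7007} \approx 0.3194$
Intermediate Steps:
$K{\left(R \right)} = -8$ ($K{\left(R \right)} = -5 - 3 = -8$)
$I = -142$ ($I = -143 + 1 = -142$)
$f{\left(r \right)} = -19$ ($f{\left(r \right)} = -8 - 11 = -19$)
$g = -19$
$\frac{g - 136499}{131 \left(135 + 5 \cdot 30\right) - 464762} = \frac{-19 - 136499}{131 \left(135 + 5 \cdot 30\right) - 464762} = - \frac{136518}{131 \left(135 + 150\right) - 464762} = - \frac{136518}{131 \cdot 285 - 464762} = - \frac{136518}{37335 - 464762} = - \frac{136518}{-427427} = \left(-136518\right) \left(- \frac{1}{427427}\right) = \frac{2238}{7007}$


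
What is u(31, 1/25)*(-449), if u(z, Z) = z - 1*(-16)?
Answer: -21103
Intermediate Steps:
u(z, Z) = 16 + z (u(z, Z) = z + 16 = 16 + z)
u(31, 1/25)*(-449) = (16 + 31)*(-449) = 47*(-449) = -21103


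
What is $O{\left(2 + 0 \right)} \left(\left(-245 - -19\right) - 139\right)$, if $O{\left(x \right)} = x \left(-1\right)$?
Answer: $730$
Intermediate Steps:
$O{\left(x \right)} = - x$
$O{\left(2 + 0 \right)} \left(\left(-245 - -19\right) - 139\right) = - (2 + 0) \left(\left(-245 - -19\right) - 139\right) = \left(-1\right) 2 \left(\left(-245 + 19\right) - 139\right) = - 2 \left(-226 - 139\right) = \left(-2\right) \left(-365\right) = 730$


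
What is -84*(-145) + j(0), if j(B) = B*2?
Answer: 12180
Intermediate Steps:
j(B) = 2*B
-84*(-145) + j(0) = -84*(-145) + 2*0 = 12180 + 0 = 12180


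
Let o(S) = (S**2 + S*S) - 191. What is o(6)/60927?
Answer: -119/60927 ≈ -0.0019532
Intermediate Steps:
o(S) = -191 + 2*S**2 (o(S) = (S**2 + S**2) - 191 = 2*S**2 - 191 = -191 + 2*S**2)
o(6)/60927 = (-191 + 2*6**2)/60927 = (-191 + 2*36)*(1/60927) = (-191 + 72)*(1/60927) = -119*1/60927 = -119/60927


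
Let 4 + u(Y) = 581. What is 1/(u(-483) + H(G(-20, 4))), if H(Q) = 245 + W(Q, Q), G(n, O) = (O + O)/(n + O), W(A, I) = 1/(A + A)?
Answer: 1/821 ≈ 0.0012180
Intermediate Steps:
W(A, I) = 1/(2*A)
G(n, O) = 2*O/(O + n) (G(n, O) = (2*O)/(O + n) = 2*O/(O + n))
u(Y) = 577 (u(Y) = -4 + 581 = 577)
H(Q) = 245 + 1/(2*Q)
1/(u(-483) + H(G(-20, 4))) = 1/(577 + (245 + 1/(2*((2*4/(4 - 20)))))) = 1/(577 + (245 + 1/(2*((2*4/(-16)))))) = 1/(577 + (245 + 1/(2*((2*4*(-1/16)))))) = 1/(577 + (245 + 1/(2*(-½)))) = 1/(577 + (245 + (½)*(-2))) = 1/(577 + (245 - 1)) = 1/(577 + 244) = 1/821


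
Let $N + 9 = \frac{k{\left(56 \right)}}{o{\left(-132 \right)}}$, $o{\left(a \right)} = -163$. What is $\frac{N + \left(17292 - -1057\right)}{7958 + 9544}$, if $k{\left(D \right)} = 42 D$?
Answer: $\frac{1493534}{1426413} \approx 1.0471$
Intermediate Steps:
$N = - \frac{3819}{163}$ ($N = -9 + \frac{42 \cdot 56}{-163} = -9 + 2352 \left(- \frac{1}{163}\right) = -9 - \frac{2352}{163} = - \frac{3819}{163} \approx -23.429$)
$\frac{N + \left(17292 - -1057\right)}{7958 + 9544} = \frac{- \frac{3819}{163} + \left(17292 - -1057\right)}{7958 + 9544} = \frac{- \frac{3819}{163} + \left(17292 + 1057\right)}{17502} = \left(- \frac{3819}{163} + 18349\right) \frac{1}{17502} = \frac{2987068}{163} \cdot \frac{1}{17502} = \frac{1493534}{1426413}$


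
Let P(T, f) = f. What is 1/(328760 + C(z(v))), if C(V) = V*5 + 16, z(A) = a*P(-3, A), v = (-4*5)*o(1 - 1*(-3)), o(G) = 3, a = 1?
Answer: 1/328476 ≈ 3.0444e-6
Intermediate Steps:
v = -60 (v = -4*5*3 = -20*3 = -60)
z(A) = A (z(A) = 1*A = A)
C(V) = 16 + 5*V (C(V) = 5*V + 16 = 16 + 5*V)
1/(328760 + C(z(v))) = 1/(328760 + (16 + 5*(-60))) = 1/(328760 + (16 - 300)) = 1/(328760 - 284) = 1/328476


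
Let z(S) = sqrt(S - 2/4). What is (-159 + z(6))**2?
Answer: (318 - sqrt(22))**2/4 ≈ 24541.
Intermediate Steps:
z(S) = sqrt(-1/2 + S) (z(S) = sqrt(S - 2*1/4) = sqrt(S - 1/2) = sqrt(-1/2 + S))
(-159 + z(6))**2 = (-159 + sqrt(-2 + 4*6)/2)**2 = (-159 + sqrt(-2 + 24)/2)**2 = (-159 + sqrt(22)/2)**2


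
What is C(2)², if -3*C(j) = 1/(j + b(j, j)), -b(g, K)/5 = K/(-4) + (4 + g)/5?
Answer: 4/81 ≈ 0.049383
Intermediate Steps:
b(g, K) = -4 - g + 5*K/4 (b(g, K) = -5*(K/(-4) + (4 + g)/5) = -5*(K*(-¼) + (4 + g)*(⅕)) = -5*(-K/4 + (⅘ + g/5)) = -5*(⅘ - K/4 + g/5) = -4 - g + 5*K/4)
C(j) = -1/(3*(-4 + 5*j/4)) (C(j) = -1/(3*(j + (-4 - j + 5*j/4))) = -1/(3*(j + (-4 + j/4))) = -1/(3*(-4 + 5*j/4)))
C(2)² = (-4/(-48 + 15*2))² = (-4/(-48 + 30))² = (-4/(-18))² = (-4*(-1/18))² = (2/9)² = 4/81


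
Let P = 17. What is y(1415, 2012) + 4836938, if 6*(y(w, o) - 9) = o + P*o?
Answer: 4842983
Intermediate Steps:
y(w, o) = 9 + 3*o (y(w, o) = 9 + (o + 17*o)/6 = 9 + (18*o)/6 = 9 + 3*o)
y(1415, 2012) + 4836938 = (9 + 3*2012) + 4836938 = (9 + 6036) + 4836938 = 6045 + 4836938 = 4842983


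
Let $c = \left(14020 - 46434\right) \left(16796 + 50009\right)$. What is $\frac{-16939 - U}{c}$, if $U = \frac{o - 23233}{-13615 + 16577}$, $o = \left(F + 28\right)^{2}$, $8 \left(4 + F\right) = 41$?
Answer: $\frac{3209659729}{410493821039360} \approx 7.819 \cdot 10^{-6}$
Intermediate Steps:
$F = \frac{9}{8}$ ($F = -4 + \frac{1}{8} \cdot 41 = -4 + \frac{41}{8} = \frac{9}{8} \approx 1.125$)
$o = \frac{54289}{64}$ ($o = \left(\frac{9}{8} + 28\right)^{2} = \left(\frac{233}{8}\right)^{2} = \frac{54289}{64} \approx 848.27$)
$U = - \frac{1432623}{189568}$ ($U = \frac{\frac{54289}{64} - 23233}{-13615 + 16577} = - \frac{1432623}{64 \cdot 2962} = \left(- \frac{1432623}{64}\right) \frac{1}{2962} = - \frac{1432623}{189568} \approx -7.5573$)
$c = -2165417270$ ($c = \left(-32414\right) 66805 = -2165417270$)
$\frac{-16939 - U}{c} = \frac{-16939 - - \frac{1432623}{189568}}{-2165417270} = \left(-16939 + \frac{1432623}{189568}\right) \left(- \frac{1}{2165417270}\right) = \left(- \frac{3209659729}{189568}\right) \left(- \frac{1}{2165417270}\right) = \frac{3209659729}{410493821039360}$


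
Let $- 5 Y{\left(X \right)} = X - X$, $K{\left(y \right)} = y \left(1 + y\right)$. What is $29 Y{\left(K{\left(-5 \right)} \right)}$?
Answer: $0$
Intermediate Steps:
$Y{\left(X \right)} = 0$ ($Y{\left(X \right)} = - \frac{X - X}{5} = \left(- \frac{1}{5}\right) 0 = 0$)
$29 Y{\left(K{\left(-5 \right)} \right)} = 29 \cdot 0 = 0$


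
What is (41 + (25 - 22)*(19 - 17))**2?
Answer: 2209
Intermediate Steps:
(41 + (25 - 22)*(19 - 17))**2 = (41 + 3*2)**2 = (41 + 6)**2 = 47**2 = 2209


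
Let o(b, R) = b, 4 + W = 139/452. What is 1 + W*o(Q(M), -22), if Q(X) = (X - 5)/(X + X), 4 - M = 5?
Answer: -4555/452 ≈ -10.077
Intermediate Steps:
M = -1 (M = 4 - 1*5 = 4 - 5 = -1)
W = -1669/452 (W = -4 + 139/452 = -1669/452 ≈ -3.6925)
Q(X) = (-5 + X)/(2*X) (Q(X) = (-5 + X)/((2*X)) = (-5 + X)*(1/(2*X)) = (-5 + X)/(2*X))
1 + W*o(Q(M), -22) = 1 - 1669*(-5 - 1)/(904*(-1)) = 1 - 1669*(-1)*(-6)/904 = 1 - 1669/452*3 = 1 - 5007/452 = -4555/452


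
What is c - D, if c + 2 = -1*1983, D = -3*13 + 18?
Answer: -1964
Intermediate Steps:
D = -21 (D = -39 + 18 = -21)
c = -1985 (c = -2 - 1*1983 = -2 - 1983 = -1985)
c - D = -1985 - 1*(-21) = -1985 + 21 = -1964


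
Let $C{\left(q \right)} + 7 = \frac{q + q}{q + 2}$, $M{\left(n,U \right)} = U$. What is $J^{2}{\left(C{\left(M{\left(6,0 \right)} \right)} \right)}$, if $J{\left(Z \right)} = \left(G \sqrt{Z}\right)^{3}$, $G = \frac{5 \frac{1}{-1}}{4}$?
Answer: $- \frac{5359375}{4096} \approx -1308.4$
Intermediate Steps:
$G = - \frac{5}{4}$ ($G = 5 \left(-1\right) \frac{1}{4} = \left(-5\right) \frac{1}{4} = - \frac{5}{4} \approx -1.25$)
$C{\left(q \right)} = -7 + \frac{2 q}{2 + q}$ ($C{\left(q \right)} = -7 + \frac{q + q}{q + 2} = -7 + \frac{2 q}{2 + q}$)
$J{\left(Z \right)} = - \frac{125 Z^{\frac{3}{2}}}{64}$ ($J{\left(Z \right)} = \left(- \frac{5 \sqrt{Z}}{4}\right)^{3} = - \frac{125 Z^{\frac{3}{2}}}{64}$)
$J^{2}{\left(C{\left(M{\left(6,0 \right)} \right)} \right)} = \left(- \frac{125 \left(\frac{-14 - 0}{2 + 0}\right)^{\frac{3}{2}}}{64}\right)^{2} = \left(- \frac{125 \left(\frac{-14 + 0}{2}\right)^{\frac{3}{2}}}{64}\right)^{2} = \left(- \frac{125 \left(\frac{1}{2} \left(-14\right)\right)^{\frac{3}{2}}}{64}\right)^{2} = \left(- \frac{125 \left(-7\right)^{\frac{3}{2}}}{64}\right)^{2} = \left(- \frac{125 \left(- 7 i \sqrt{7}\right)}{64}\right)^{2} = \left(\frac{875 i \sqrt{7}}{64}\right)^{2} = - \frac{5359375}{4096}$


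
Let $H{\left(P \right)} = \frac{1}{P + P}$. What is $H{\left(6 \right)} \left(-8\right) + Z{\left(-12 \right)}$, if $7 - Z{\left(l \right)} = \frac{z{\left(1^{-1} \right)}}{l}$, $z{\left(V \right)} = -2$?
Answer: $\frac{37}{6} \approx 6.1667$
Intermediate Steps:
$H{\left(P \right)} = \frac{1}{2 P}$
$Z{\left(l \right)} = 7 + \frac{2}{l}$ ($Z{\left(l \right)} = 7 - - \frac{2}{l} = 7 + \frac{2}{l}$)
$H{\left(6 \right)} \left(-8\right) + Z{\left(-12 \right)} = \frac{1}{2 \cdot 6} \left(-8\right) + \left(7 + \frac{2}{-12}\right) = \frac{1}{2} \cdot \frac{1}{6} \left(-8\right) + \left(7 + 2 \left(- \frac{1}{12}\right)\right) = \frac{1}{12} \left(-8\right) + \left(7 - \frac{1}{6}\right) = - \frac{2}{3} + \frac{41}{6} = \frac{37}{6}$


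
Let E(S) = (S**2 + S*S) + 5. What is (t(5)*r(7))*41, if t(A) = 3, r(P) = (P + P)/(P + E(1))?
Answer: 123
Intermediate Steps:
E(S) = 5 + 2*S**2 (E(S) = (S**2 + S**2) + 5 = 2*S**2 + 5 = 5 + 2*S**2)
r(P) = 2*P/(7 + P) (r(P) = (P + P)/(P + (5 + 2*1**2)) = (2*P)/(P + (5 + 2*1)) = (2*P)/(P + (5 + 2)) = (2*P)/(P + 7) = (2*P)/(7 + P) = 2*P/(7 + P))
(t(5)*r(7))*41 = (3*(2*7/(7 + 7)))*41 = (3*(2*7/14))*41 = (3*(2*7*(1/14)))*41 = (3*1)*41 = 3*41 = 123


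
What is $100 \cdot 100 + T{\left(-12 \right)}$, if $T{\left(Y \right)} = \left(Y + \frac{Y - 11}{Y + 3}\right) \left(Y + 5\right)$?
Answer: $\frac{90595}{9} \approx 10066.0$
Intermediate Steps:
$T{\left(Y \right)} = \left(5 + Y\right) \left(Y + \frac{-11 + Y}{3 + Y}\right)$ ($T{\left(Y \right)} = \left(Y + \frac{-11 + Y}{3 + Y}\right) \left(5 + Y\right) = \left(5 + Y\right) \left(Y + \frac{-11 + Y}{3 + Y}\right)$)
$100 \cdot 100 + T{\left(-12 \right)} = 100 \cdot 100 + \frac{-55 + \left(-12\right)^{3} + 9 \left(-12\right) + 9 \left(-12\right)^{2}}{3 - 12} = 10000 + \frac{-55 - 1728 - 108 + 9 \cdot 144}{-9} = 10000 - \frac{-55 - 1728 - 108 + 1296}{9} = 10000 - - \frac{595}{9} = 10000 + \frac{595}{9} = \frac{90595}{9}$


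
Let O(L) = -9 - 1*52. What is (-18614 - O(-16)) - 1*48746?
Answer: -67299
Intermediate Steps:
O(L) = -61 (O(L) = -9 - 52 = -61)
(-18614 - O(-16)) - 1*48746 = (-18614 - 1*(-61)) - 1*48746 = (-18614 + 61) - 48746 = -18553 - 48746 = -67299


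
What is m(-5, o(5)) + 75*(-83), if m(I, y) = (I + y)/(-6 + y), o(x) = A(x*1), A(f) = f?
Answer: -6225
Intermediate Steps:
o(x) = x (o(x) = x*1 = x)
m(I, y) = (I + y)/(-6 + y)
m(-5, o(5)) + 75*(-83) = (-5 + 5)/(-6 + 5) + 75*(-83) = 0/(-1) - 6225 = -1*0 - 6225 = 0 - 6225 = -6225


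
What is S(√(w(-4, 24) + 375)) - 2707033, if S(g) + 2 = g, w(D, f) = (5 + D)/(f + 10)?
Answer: -2707035 + √433534/34 ≈ -2.7070e+6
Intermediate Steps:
w(D, f) = (5 + D)/(10 + f)
S(g) = -2 + g
S(√(w(-4, 24) + 375)) - 2707033 = (-2 + √((5 - 4)/(10 + 24) + 375)) - 2707033 = (-2 + √(1/34 + 375)) - 2707033 = (-2 + √(12751/34)) - 2707033 = (-2 + √433534/34) - 2707033 = -2707035 + √433534/34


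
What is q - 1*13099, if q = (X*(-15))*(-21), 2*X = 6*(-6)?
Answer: -18769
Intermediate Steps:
X = -18 (X = (6*(-6))/2 = (½)*(-36) = -18)
q = -5670 (q = -18*(-15)*(-21) = 270*(-21) = -5670)
q - 1*13099 = -5670 - 1*13099 = -5670 - 13099 = -18769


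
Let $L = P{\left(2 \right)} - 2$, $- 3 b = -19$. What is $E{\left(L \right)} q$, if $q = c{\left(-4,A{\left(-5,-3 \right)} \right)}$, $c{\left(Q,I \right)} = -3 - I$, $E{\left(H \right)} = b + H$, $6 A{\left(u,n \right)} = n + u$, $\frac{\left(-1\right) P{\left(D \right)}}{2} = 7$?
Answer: $\frac{145}{9} \approx 16.111$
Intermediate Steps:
$b = \frac{19}{3}$ ($b = \left(- \frac{1}{3}\right) \left(-19\right) = \frac{19}{3} \approx 6.3333$)
$P{\left(D \right)} = -14$ ($P{\left(D \right)} = \left(-2\right) 7 = -14$)
$A{\left(u,n \right)} = \frac{n}{6} + \frac{u}{6}$ ($A{\left(u,n \right)} = \frac{n + u}{6} = \frac{n}{6} + \frac{u}{6}$)
$L = -16$ ($L = -14 - 2 = -16$)
$E{\left(H \right)} = \frac{19}{3} + H$
$q = - \frac{5}{3}$ ($q = -3 - \left(\frac{1}{6} \left(-3\right) + \frac{1}{6} \left(-5\right)\right) = -3 - \left(- \frac{1}{2} - \frac{5}{6}\right) = -3 - - \frac{4}{3} = -3 + \frac{4}{3} = - \frac{5}{3} \approx -1.6667$)
$E{\left(L \right)} q = \left(\frac{19}{3} - 16\right) \left(- \frac{5}{3}\right) = \left(- \frac{29}{3}\right) \left(- \frac{5}{3}\right) = \frac{145}{9}$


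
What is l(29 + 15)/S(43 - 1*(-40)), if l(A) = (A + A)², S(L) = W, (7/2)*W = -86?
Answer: -13552/43 ≈ -315.16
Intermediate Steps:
W = -172/7 (W = (2/7)*(-86) = -172/7 ≈ -24.571)
S(L) = -172/7
l(A) = 4*A² (l(A) = (2*A)² = 4*A²)
l(29 + 15)/S(43 - 1*(-40)) = (4*(29 + 15)²)/(-172/7) = (4*44²)*(-7/172) = (4*1936)*(-7/172) = 7744*(-7/172) = -13552/43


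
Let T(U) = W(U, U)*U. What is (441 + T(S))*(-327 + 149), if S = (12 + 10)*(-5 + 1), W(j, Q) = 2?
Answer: -47170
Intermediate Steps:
S = -88 (S = 22*(-4) = -88)
T(U) = 2*U
(441 + T(S))*(-327 + 149) = (441 + 2*(-88))*(-327 + 149) = (441 - 176)*(-178) = 265*(-178) = -47170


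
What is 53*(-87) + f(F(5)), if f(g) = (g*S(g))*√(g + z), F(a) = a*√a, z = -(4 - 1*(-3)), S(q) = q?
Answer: -4611 + 125*√(-7 + 5*√5) ≈ -4355.4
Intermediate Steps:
z = -7 (z = -(4 + 3) = -1*7 = -7)
F(a) = a^(3/2)
f(g) = g²*√(-7 + g) (f(g) = (g*g)*√(g - 7) = g²*√(-7 + g))
53*(-87) + f(F(5)) = 53*(-87) + (5^(3/2))²*√(-7 + 5^(3/2)) = -4611 + (5*√5)²*√(-7 + 5*√5) = -4611 + 125*√(-7 + 5*√5)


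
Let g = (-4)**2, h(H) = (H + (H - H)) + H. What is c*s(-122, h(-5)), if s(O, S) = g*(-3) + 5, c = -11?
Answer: 473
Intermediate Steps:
h(H) = 2*H (h(H) = (H + 0) + H = H + H = 2*H)
g = 16
s(O, S) = -43 (s(O, S) = 16*(-3) + 5 = -48 + 5 = -43)
c*s(-122, h(-5)) = -11*(-43) = 473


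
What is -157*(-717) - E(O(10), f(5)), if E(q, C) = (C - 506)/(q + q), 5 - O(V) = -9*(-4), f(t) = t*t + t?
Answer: 3489401/31 ≈ 1.1256e+5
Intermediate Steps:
f(t) = t + t**2 (f(t) = t**2 + t = t + t**2)
O(V) = -31 (O(V) = 5 - (-9)*(-4) = 5 - 1*36 = 5 - 36 = -31)
E(q, C) = (-506 + C)/(2*q) (E(q, C) = (-506 + C)/((2*q)) = (-506 + C)*(1/(2*q)) = (-506 + C)/(2*q))
-157*(-717) - E(O(10), f(5)) = -157*(-717) - (-506 + 5*(1 + 5))/(2*(-31)) = 112569 - (-1)*(-506 + 5*6)/(2*31) = 112569 - (-1)*(-506 + 30)/(2*31) = 112569 - (-1)*(-476)/(2*31) = 112569 - 1*238/31 = 112569 - 238/31 = 3489401/31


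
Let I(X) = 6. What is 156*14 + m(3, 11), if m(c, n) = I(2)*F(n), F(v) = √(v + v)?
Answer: 2184 + 6*√22 ≈ 2212.1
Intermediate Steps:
F(v) = √2*√v (F(v) = √(2*v) = √2*√v)
m(c, n) = 6*√2*√n (m(c, n) = 6*(√2*√n) = 6*√2*√n)
156*14 + m(3, 11) = 156*14 + 6*√2*√11 = 2184 + 6*√22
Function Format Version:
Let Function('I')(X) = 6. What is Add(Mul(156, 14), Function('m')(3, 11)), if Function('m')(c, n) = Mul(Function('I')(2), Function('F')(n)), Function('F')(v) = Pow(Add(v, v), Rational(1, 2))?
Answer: Add(2184, Mul(6, Pow(22, Rational(1, 2)))) ≈ 2212.1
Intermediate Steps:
Function('F')(v) = Mul(Pow(2, Rational(1, 2)), Pow(v, Rational(1, 2))) (Function('F')(v) = Pow(Mul(2, v), Rational(1, 2)) = Mul(Pow(2, Rational(1, 2)), Pow(v, Rational(1, 2))))
Function('m')(c, n) = Mul(6, Pow(2, Rational(1, 2)), Pow(n, Rational(1, 2))) (Function('m')(c, n) = Mul(6, Mul(Pow(2, Rational(1, 2)), Pow(n, Rational(1, 2)))) = Mul(6, Pow(2, Rational(1, 2)), Pow(n, Rational(1, 2))))
Add(Mul(156, 14), Function('m')(3, 11)) = Add(Mul(156, 14), Mul(6, Pow(2, Rational(1, 2)), Pow(11, Rational(1, 2)))) = Add(2184, Mul(6, Pow(22, Rational(1, 2))))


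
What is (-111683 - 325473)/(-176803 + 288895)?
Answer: -109289/28023 ≈ -3.9000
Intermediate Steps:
(-111683 - 325473)/(-176803 + 288895) = -437156/112092 = -437156*1/112092 = -109289/28023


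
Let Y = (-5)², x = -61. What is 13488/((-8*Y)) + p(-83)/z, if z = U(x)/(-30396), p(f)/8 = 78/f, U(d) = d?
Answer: -482713818/126575 ≈ -3813.7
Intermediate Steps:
Y = 25
p(f) = 624/f (p(f) = 8*(78/f) = 624/f)
z = 61/30396 (z = -61/(-30396) = -61*(-1/30396) = 61/30396 ≈ 0.0020068)
13488/((-8*Y)) + p(-83)/z = 13488/((-8*25)) + (624/(-83))/(61/30396) = 13488/(-200) + (624*(-1/83))*(30396/61) = 13488*(-1/200) - 624/83*30396/61 = -1686/25 - 18967104/5063 = -482713818/126575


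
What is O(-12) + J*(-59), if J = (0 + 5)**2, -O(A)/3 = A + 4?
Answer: -1451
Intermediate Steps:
O(A) = -12 - 3*A (O(A) = -3*(A + 4) = -3*(4 + A) = -12 - 3*A)
J = 25 (J = 5**2 = 25)
O(-12) + J*(-59) = (-12 - 3*(-12)) + 25*(-59) = (-12 + 36) - 1475 = 24 - 1475 = -1451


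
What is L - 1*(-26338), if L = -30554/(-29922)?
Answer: 394058095/14961 ≈ 26339.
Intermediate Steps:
L = 15277/14961 (L = -30554*(-1/29922) = 15277/14961 ≈ 1.0211)
L - 1*(-26338) = 15277/14961 - 1*(-26338) = 15277/14961 + 26338 = 394058095/14961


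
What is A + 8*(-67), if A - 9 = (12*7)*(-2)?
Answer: -695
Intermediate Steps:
A = -159 (A = 9 + (12*7)*(-2) = 9 + 84*(-2) = 9 - 168 = -159)
A + 8*(-67) = -159 + 8*(-67) = -159 - 536 = -695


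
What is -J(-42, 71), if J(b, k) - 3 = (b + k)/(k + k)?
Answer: -455/142 ≈ -3.2042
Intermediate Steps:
J(b, k) = 3 + (b + k)/(2*k) (J(b, k) = 3 + (b + k)/(k + k) = 3 + (b + k)/((2*k)) = 3 + (b + k)*(1/(2*k)) = 3 + (b + k)/(2*k))
-J(-42, 71) = -(-42 + 7*71)/(2*71) = -(-42 + 497)/(2*71) = -455/(2*71) = -1*455/142 = -455/142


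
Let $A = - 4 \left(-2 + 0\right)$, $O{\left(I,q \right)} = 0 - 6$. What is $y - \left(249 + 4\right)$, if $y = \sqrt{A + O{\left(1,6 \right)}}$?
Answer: $-253 + \sqrt{2} \approx -251.59$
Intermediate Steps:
$O{\left(I,q \right)} = -6$ ($O{\left(I,q \right)} = 0 - 6 = -6$)
$A = 8$ ($A = \left(-4\right) \left(-2\right) = 8$)
$y = \sqrt{2}$ ($y = \sqrt{8 - 6} = \sqrt{2} \approx 1.4142$)
$y - \left(249 + 4\right) = \sqrt{2} - \left(249 + 4\right) = \sqrt{2} - 253 = -253 + \sqrt{2}$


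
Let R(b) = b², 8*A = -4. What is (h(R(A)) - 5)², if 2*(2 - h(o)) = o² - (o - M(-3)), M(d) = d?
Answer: 2025/1024 ≈ 1.9775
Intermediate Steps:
A = -½ (A = (⅛)*(-4) = -½ ≈ -0.50000)
h(o) = 7/2 + o/2 - o²/2 (h(o) = 2 - (o² - (o - 1*(-3)))/2 = 2 - (o² - (o + 3))/2 = 2 - (o² - (3 + o))/2 = 2 - (o² + (-3 - o))/2 = 2 - (-3 + o² - o)/2 = 2 + (3/2 + o/2 - o²/2) = 7/2 + o/2 - o²/2)
(h(R(A)) - 5)² = ((7/2 + (-½)²/2 - ((-½)²)²/2) - 5)² = ((7/2 + (½)*(¼) - (¼)²/2) - 5)² = ((7/2 + ⅛ - ½*1/16) - 5)² = ((7/2 + ⅛ - 1/32) - 5)² = (115/32 - 5)² = (-45/32)² = 2025/1024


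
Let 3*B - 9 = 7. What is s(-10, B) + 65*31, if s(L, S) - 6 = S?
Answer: 6079/3 ≈ 2026.3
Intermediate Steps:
B = 16/3 (B = 3 + (⅓)*7 = 3 + 7/3 = 16/3 ≈ 5.3333)
s(L, S) = 6 + S
s(-10, B) + 65*31 = (6 + 16/3) + 65*31 = 34/3 + 2015 = 6079/3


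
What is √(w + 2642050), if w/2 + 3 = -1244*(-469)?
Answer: 2*√952229 ≈ 1951.6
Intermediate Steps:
w = 1166866 (w = -6 + 2*(-1244*(-469)) = -6 + 2*583436 = -6 + 1166872 = 1166866)
√(w + 2642050) = √(1166866 + 2642050) = √3808916 = 2*√952229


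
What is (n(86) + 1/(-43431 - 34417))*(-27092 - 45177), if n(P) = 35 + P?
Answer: -680745578283/77848 ≈ -8.7445e+6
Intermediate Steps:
(n(86) + 1/(-43431 - 34417))*(-27092 - 45177) = ((35 + 86) + 1/(-43431 - 34417))*(-27092 - 45177) = (121 + 1/(-77848))*(-72269) = (121 - 1/77848)*(-72269) = (9419607/77848)*(-72269) = -680745578283/77848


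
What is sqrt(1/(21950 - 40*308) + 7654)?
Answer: sqrt(78867582470)/3210 ≈ 87.487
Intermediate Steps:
sqrt(1/(21950 - 40*308) + 7654) = sqrt(1/(21950 - 12320) + 7654) = sqrt(1/9630 + 7654) = sqrt(73708021/9630) = sqrt(78867582470)/3210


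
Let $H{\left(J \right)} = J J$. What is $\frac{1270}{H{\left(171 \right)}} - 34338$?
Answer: $- \frac{1004076188}{29241} \approx -34338.0$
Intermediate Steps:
$H{\left(J \right)} = J^{2}$
$\frac{1270}{H{\left(171 \right)}} - 34338 = \frac{1270}{171^{2}} - 34338 = \frac{1270}{29241} - 34338 = - \frac{1004076188}{29241}$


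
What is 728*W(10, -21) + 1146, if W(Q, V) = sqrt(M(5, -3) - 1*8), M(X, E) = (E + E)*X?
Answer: 1146 + 728*I*sqrt(38) ≈ 1146.0 + 4487.7*I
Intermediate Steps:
M(X, E) = 2*E*X (M(X, E) = (2*E)*X = 2*E*X)
W(Q, V) = I*sqrt(38) (W(Q, V) = sqrt(2*(-3)*5 - 1*8) = sqrt(-30 - 8) = sqrt(-38) = I*sqrt(38))
728*W(10, -21) + 1146 = 728*(I*sqrt(38)) + 1146 = 728*I*sqrt(38) + 1146 = 1146 + 728*I*sqrt(38)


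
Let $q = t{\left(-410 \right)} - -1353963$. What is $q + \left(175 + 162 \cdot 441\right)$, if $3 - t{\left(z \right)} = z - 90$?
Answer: $1426083$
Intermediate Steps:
$t{\left(z \right)} = 93 - z$ ($t{\left(z \right)} = 3 - \left(z - 90\right) = 3 - \left(-90 + z\right) = 93 - z$)
$q = 1354466$ ($q = \left(93 - -410\right) - -1353963 = \left(93 + 410\right) + 1353963 = 503 + 1353963 = 1354466$)
$q + \left(175 + 162 \cdot 441\right) = 1354466 + \left(175 + 162 \cdot 441\right) = 1354466 + \left(175 + 71442\right) = 1354466 + 71617 = 1426083$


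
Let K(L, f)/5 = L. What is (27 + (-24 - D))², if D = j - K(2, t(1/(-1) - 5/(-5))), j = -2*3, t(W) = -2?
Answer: 361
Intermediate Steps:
K(L, f) = 5*L
j = -6
D = -16 (D = -6 - 5*2 = -6 - 1*10 = -6 - 10 = -16)
(27 + (-24 - D))² = (27 + (-24 - 1*(-16)))² = (27 + (-24 + 16))² = (27 - 8)² = 19² = 361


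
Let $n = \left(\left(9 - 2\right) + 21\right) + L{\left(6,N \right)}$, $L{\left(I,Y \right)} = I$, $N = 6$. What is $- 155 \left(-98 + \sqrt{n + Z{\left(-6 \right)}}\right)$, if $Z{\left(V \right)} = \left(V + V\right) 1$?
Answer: $15190 - 155 \sqrt{22} \approx 14463.0$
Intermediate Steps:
$n = 34$ ($n = \left(\left(9 - 2\right) + 21\right) + 6 = \left(7 + 21\right) + 6 = 28 + 6 = 34$)
$Z{\left(V \right)} = 2 V$ ($Z{\left(V \right)} = 2 V 1 = 2 V$)
$- 155 \left(-98 + \sqrt{n + Z{\left(-6 \right)}}\right) = - 155 \left(-98 + \sqrt{34 + 2 \left(-6\right)}\right) = - 155 \left(-98 + \sqrt{34 - 12}\right) = - 155 \left(-98 + \sqrt{22}\right) = 15190 - 155 \sqrt{22}$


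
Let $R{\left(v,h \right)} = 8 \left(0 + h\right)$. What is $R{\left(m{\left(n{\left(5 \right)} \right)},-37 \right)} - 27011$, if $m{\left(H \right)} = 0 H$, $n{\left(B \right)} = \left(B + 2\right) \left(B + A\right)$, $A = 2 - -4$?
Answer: $-27307$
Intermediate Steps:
$A = 6$ ($A = 2 + 4 = 6$)
$n{\left(B \right)} = \left(2 + B\right) \left(6 + B\right)$ ($n{\left(B \right)} = \left(B + 2\right) \left(B + 6\right) = \left(2 + B\right) \left(6 + B\right)$)
$m{\left(H \right)} = 0$
$R{\left(v,h \right)} = 8 h$
$R{\left(m{\left(n{\left(5 \right)} \right)},-37 \right)} - 27011 = 8 \left(-37\right) - 27011 = -296 - 27011 = -27307$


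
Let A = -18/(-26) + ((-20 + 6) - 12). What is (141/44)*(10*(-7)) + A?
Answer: -71393/286 ≈ -249.63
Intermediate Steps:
A = -329/13 (A = -18*(-1/26) + (-14 - 12) = 9/13 - 26 = -329/13 ≈ -25.308)
(141/44)*(10*(-7)) + A = (141/44)*(10*(-7)) - 329/13 = (141*(1/44))*(-70) - 329/13 = (141/44)*(-70) - 329/13 = -4935/22 - 329/13 = -71393/286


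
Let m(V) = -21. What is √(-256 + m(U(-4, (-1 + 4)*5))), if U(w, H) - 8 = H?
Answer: I*√277 ≈ 16.643*I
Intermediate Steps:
U(w, H) = 8 + H
√(-256 + m(U(-4, (-1 + 4)*5))) = √(-256 - 21) = √(-277) = I*√277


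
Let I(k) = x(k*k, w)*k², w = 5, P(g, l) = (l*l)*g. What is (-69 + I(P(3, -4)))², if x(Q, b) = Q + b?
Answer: 28300984897689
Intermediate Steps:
P(g, l) = g*l² (P(g, l) = l²*g = g*l²)
I(k) = k²*(5 + k²) (I(k) = (k*k + 5)*k² = (k² + 5)*k² = (5 + k²)*k² = k²*(5 + k²))
(-69 + I(P(3, -4)))² = (-69 + (3*(-4)²)²*(5 + (3*(-4)²)²))² = (-69 + (3*16)²*(5 + (3*16)²))² = (-69 + 48²*(5 + 48²))² = (-69 + 2304*(5 + 2304))² = (-69 + 2304*2309)² = (-69 + 5319936)² = 5319867² = 28300984897689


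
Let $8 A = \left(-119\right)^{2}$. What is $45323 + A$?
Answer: $\frac{376745}{8} \approx 47093.0$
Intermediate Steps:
$A = \frac{14161}{8}$ ($A = \frac{\left(-119\right)^{2}}{8} = \frac{1}{8} \cdot 14161 = \frac{14161}{8} \approx 1770.1$)
$45323 + A = 45323 + \frac{14161}{8} = \frac{376745}{8}$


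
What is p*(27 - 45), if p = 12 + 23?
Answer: -630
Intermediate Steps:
p = 35
p*(27 - 45) = 35*(27 - 45) = 35*(-18) = -630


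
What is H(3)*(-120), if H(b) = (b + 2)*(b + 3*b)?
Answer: -7200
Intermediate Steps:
H(b) = 4*b*(2 + b) (H(b) = (2 + b)*(4*b) = 4*b*(2 + b))
H(3)*(-120) = (4*3*(2 + 3))*(-120) = (4*3*5)*(-120) = 60*(-120) = -7200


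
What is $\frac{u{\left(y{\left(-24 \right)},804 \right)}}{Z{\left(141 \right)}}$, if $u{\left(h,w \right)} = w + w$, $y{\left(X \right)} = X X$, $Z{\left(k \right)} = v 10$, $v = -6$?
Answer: $- \frac{134}{5} \approx -26.8$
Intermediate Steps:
$Z{\left(k \right)} = -60$ ($Z{\left(k \right)} = \left(-6\right) 10 = -60$)
$y{\left(X \right)} = X^{2}$
$u{\left(h,w \right)} = 2 w$
$\frac{u{\left(y{\left(-24 \right)},804 \right)}}{Z{\left(141 \right)}} = \frac{2 \cdot 804}{-60} = 1608 \left(- \frac{1}{60}\right) = - \frac{134}{5}$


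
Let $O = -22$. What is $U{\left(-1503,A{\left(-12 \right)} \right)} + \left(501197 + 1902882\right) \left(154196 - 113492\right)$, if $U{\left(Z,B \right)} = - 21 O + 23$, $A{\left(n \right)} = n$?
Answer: $97855632101$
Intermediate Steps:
$U{\left(Z,B \right)} = 485$ ($U{\left(Z,B \right)} = \left(-21\right) \left(-22\right) + 23 = 462 + 23 = 485$)
$U{\left(-1503,A{\left(-12 \right)} \right)} + \left(501197 + 1902882\right) \left(154196 - 113492\right) = 485 + \left(501197 + 1902882\right) \left(154196 - 113492\right) = 485 + 2404079 \cdot 40704 = 485 + 97855631616 = 97855632101$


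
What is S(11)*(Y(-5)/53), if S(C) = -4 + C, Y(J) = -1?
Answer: -7/53 ≈ -0.13208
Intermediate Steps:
S(11)*(Y(-5)/53) = (-4 + 11)*(-1/53) = 7*(-1*1/53) = 7*(-1/53) = -7/53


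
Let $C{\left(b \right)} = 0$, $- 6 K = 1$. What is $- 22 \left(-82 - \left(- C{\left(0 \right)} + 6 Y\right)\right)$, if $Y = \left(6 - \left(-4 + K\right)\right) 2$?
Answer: $4488$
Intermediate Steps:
$K = - \frac{1}{6}$ ($K = \left(- \frac{1}{6}\right) 1 = - \frac{1}{6} \approx -0.16667$)
$Y = \frac{61}{3}$ ($Y = \left(6 + \left(4 - - \frac{1}{6}\right)\right) 2 = \left(6 + \left(4 + \frac{1}{6}\right)\right) 2 = \left(6 + \frac{25}{6}\right) 2 = \frac{61}{6} \cdot 2 = \frac{61}{3} \approx 20.333$)
$- 22 \left(-82 - \left(- C{\left(0 \right)} + 6 Y\right)\right) = - 22 \left(-82 + \left(0 - 122\right)\right) = - 22 \left(-82 - 122\right) = \left(-22\right) \left(-204\right) = 4488$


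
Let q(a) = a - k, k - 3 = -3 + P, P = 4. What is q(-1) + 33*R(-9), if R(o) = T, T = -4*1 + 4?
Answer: -5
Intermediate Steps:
T = 0 (T = -4 + 4 = 0)
k = 4 (k = 3 + (-3 + 4) = 3 + 1 = 4)
R(o) = 0
q(a) = -4 + a (q(a) = a - 1*4 = a - 4 = -4 + a)
q(-1) + 33*R(-9) = (-4 - 1) + 33*0 = -5 + 0 = -5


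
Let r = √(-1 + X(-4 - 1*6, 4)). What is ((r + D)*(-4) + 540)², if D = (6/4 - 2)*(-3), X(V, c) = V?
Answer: 284980 - 4272*I*√11 ≈ 2.8498e+5 - 14169.0*I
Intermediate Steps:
D = 3/2 (D = (6*(¼) - 2)*(-3) = (3/2 - 2)*(-3) = -½*(-3) = 3/2 ≈ 1.5000)
r = I*√11 (r = √(-1 + (-4 - 1*6)) = √(-1 + (-4 - 6)) = √(-1 - 10) = √(-11) = I*√11 ≈ 3.3166*I)
((r + D)*(-4) + 540)² = ((I*√11 + 3/2)*(-4) + 540)² = ((3/2 + I*√11)*(-4) + 540)² = ((-6 - 4*I*√11) + 540)² = (534 - 4*I*√11)²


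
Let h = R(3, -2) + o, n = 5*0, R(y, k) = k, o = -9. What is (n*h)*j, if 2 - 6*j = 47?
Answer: 0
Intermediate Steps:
j = -15/2 (j = ⅓ - ⅙*47 = ⅓ - 47/6 = -15/2 ≈ -7.5000)
n = 0
h = -11 (h = -2 - 9 = -11)
(n*h)*j = (0*(-11))*(-15/2) = 0*(-15/2) = 0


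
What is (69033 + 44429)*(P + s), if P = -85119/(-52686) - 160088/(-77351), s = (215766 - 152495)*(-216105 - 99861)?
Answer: -1540654990802137743788243/679219131 ≈ -2.2683e+15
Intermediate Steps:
s = -19991484786 (s = 63271*(-315966) = -19991484786)
P = 5006145379/1358438262 (P = -85119*(-1/52686) - 160088*(-1/77351) = 28373/17562 + 160088/77351 = 5006145379/1358438262 ≈ 3.6852)
(69033 + 44429)*(P + s) = (69033 + 44429)*(5006145379/1358438262 - 19991484786) = 113462*(-27157197842487136553/1358438262) = -1540654990802137743788243/679219131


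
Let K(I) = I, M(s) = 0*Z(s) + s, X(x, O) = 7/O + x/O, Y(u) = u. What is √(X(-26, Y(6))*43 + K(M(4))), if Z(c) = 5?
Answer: I*√4758/6 ≈ 11.496*I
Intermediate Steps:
M(s) = s (M(s) = 0*5 + s = 0 + s = s)
√(X(-26, Y(6))*43 + K(M(4))) = √(((7 - 26)/6)*43 + 4) = √(((⅙)*(-19))*43 + 4) = √(-19/6*43 + 4) = √(-817/6 + 4) = √(-793/6) = I*√4758/6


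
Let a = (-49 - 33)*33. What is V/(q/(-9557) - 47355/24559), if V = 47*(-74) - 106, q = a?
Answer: 20517120512/9417441 ≈ 2178.6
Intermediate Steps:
a = -2706 (a = -82*33 = -2706)
q = -2706
V = -3584 (V = -3478 - 106 = -3584)
V/(q/(-9557) - 47355/24559) = -3584/(-2706/(-9557) - 47355/24559) = -3584/(-2706*(-1/9557) - 47355*1/24559) = -3584/(2706/9557 - 1155/599) = -3584/(-9417441/5724643) = -3584*(-5724643/9417441) = 20517120512/9417441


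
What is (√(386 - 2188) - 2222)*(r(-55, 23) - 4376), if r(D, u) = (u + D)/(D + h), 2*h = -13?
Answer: 1195844848/123 - 538184*I*√1802/123 ≈ 9.7223e+6 - 1.8574e+5*I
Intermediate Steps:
h = -13/2 (h = (½)*(-13) = -13/2 ≈ -6.5000)
r(D, u) = (D + u)/(-13/2 + D) (r(D, u) = (u + D)/(D - 13/2) = (D + u)/(-13/2 + D))
(√(386 - 2188) - 2222)*(r(-55, 23) - 4376) = (√(386 - 2188) - 2222)*(2*(-55 + 23)/(-13 + 2*(-55)) - 4376) = (√(-1802) - 2222)*(2*(-32)/(-13 - 110) - 4376) = (I*√1802 - 2222)*(2*(-32)/(-123) - 4376) = (-2222 + I*√1802)*(2*(-1/123)*(-32) - 4376) = (-2222 + I*√1802)*(64/123 - 4376) = (-2222 + I*√1802)*(-538184/123) = 1195844848/123 - 538184*I*√1802/123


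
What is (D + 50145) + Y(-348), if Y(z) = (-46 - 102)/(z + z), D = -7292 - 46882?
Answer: -701009/174 ≈ -4028.8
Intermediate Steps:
D = -54174
Y(z) = -74/z (Y(z) = -148*1/(2*z) = -74/z)
(D + 50145) + Y(-348) = (-54174 + 50145) - 74/(-348) = -4029 - 74*(-1/348) = -4029 + 37/174 = -701009/174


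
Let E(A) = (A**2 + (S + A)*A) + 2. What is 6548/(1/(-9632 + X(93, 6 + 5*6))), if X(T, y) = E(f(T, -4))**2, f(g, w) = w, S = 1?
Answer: -57177136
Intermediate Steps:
E(A) = 2 + A**2 + A*(1 + A) (E(A) = (A**2 + (1 + A)*A) + 2 = (A**2 + A*(1 + A)) + 2 = 2 + A**2 + A*(1 + A))
X(T, y) = 900 (X(T, y) = (2 - 4 + 2*(-4)**2)**2 = (2 - 4 + 2*16)**2 = (2 - 4 + 32)**2 = 30**2 = 900)
6548/(1/(-9632 + X(93, 6 + 5*6))) = 6548/(1/(-9632 + 900)) = 6548/(1/(-8732)) = 6548/(-1/8732) = 6548*(-8732) = -57177136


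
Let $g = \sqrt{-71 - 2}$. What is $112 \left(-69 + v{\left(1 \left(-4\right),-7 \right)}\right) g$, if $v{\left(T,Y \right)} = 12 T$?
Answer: $- 13104 i \sqrt{73} \approx - 1.1196 \cdot 10^{5} i$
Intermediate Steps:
$g = i \sqrt{73}$ ($g = \sqrt{-73} = i \sqrt{73} \approx 8.544 i$)
$112 \left(-69 + v{\left(1 \left(-4\right),-7 \right)}\right) g = 112 \left(-69 + 12 \cdot 1 \left(-4\right)\right) i \sqrt{73} = 112 \left(-69 + 12 \left(-4\right)\right) i \sqrt{73} = 112 \left(-69 - 48\right) i \sqrt{73} = 112 \left(-117\right) i \sqrt{73} = - 13104 i \sqrt{73}$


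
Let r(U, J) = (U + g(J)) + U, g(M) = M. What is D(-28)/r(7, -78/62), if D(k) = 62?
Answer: 1922/395 ≈ 4.8658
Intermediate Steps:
r(U, J) = J + 2*U (r(U, J) = (U + J) + U = (J + U) + U = J + 2*U)
D(-28)/r(7, -78/62) = 62/(-78/62 + 2*7) = 62/(-78*1/62 + 14) = 62/(-39/31 + 14) = 62/(395/31) = 62*(31/395) = 1922/395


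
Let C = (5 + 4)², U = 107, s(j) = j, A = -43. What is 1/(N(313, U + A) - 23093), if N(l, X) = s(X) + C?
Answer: -1/22948 ≈ -4.3577e-5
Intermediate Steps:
C = 81 (C = 9² = 81)
N(l, X) = 81 + X (N(l, X) = X + 81 = 81 + X)
1/(N(313, U + A) - 23093) = 1/((81 + (107 - 43)) - 23093) = 1/((81 + 64) - 23093) = 1/(145 - 23093) = 1/(-22948) = -1/22948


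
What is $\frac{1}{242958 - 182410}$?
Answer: $\frac{1}{60548} \approx 1.6516 \cdot 10^{-5}$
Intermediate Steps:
$\frac{1}{242958 - 182410} = \frac{1}{60548}$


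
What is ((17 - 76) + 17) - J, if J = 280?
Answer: -322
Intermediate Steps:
((17 - 76) + 17) - J = ((17 - 76) + 17) - 1*280 = (-59 + 17) - 280 = -42 - 280 = -322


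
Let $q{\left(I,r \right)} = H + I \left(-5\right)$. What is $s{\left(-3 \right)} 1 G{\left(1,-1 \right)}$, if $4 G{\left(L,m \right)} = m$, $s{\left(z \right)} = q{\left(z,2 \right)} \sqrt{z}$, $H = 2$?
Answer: $- \frac{17 i \sqrt{3}}{4} \approx - 7.3612 i$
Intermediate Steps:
$q{\left(I,r \right)} = 2 - 5 I$ ($q{\left(I,r \right)} = 2 + I \left(-5\right) = 2 - 5 I$)
$s{\left(z \right)} = \sqrt{z} \left(2 - 5 z\right)$ ($s{\left(z \right)} = \left(2 - 5 z\right) \sqrt{z} = \sqrt{z} \left(2 - 5 z\right)$)
$G{\left(L,m \right)} = \frac{m}{4}$
$s{\left(-3 \right)} 1 G{\left(1,-1 \right)} = \sqrt{-3} \left(2 - -15\right) 1 \cdot \frac{1}{4} \left(-1\right) = i \sqrt{3} \left(2 + 15\right) 1 \left(- \frac{1}{4}\right) = i \sqrt{3} \cdot 17 \cdot 1 \left(- \frac{1}{4}\right) = 17 i \sqrt{3} \cdot 1 \left(- \frac{1}{4}\right) = 17 i \sqrt{3} \left(- \frac{1}{4}\right) = - \frac{17 i \sqrt{3}}{4}$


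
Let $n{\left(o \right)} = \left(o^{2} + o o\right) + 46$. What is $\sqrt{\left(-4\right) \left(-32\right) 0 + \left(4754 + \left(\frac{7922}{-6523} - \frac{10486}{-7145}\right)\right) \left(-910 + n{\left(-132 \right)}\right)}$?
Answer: $\frac{24 \sqrt{609303307787240769670}}{46606835} \approx 12711.0$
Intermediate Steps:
$n{\left(o \right)} = 46 + 2 o^{2}$ ($n{\left(o \right)} = \left(o^{2} + o^{2}\right) + 46 = 2 o^{2} + 46 = 46 + 2 o^{2}$)
$\sqrt{\left(-4\right) \left(-32\right) 0 + \left(4754 + \left(\frac{7922}{-6523} - \frac{10486}{-7145}\right)\right) \left(-910 + n{\left(-132 \right)}\right)} = \sqrt{\left(-4\right) \left(-32\right) 0 + \left(4754 + \left(\frac{7922}{-6523} - \frac{10486}{-7145}\right)\right) \left(-910 + \left(46 + 2 \left(-132\right)^{2}\right)\right)} = \sqrt{128 \cdot 0 + \left(4754 + \left(7922 \left(- \frac{1}{6523}\right) - - \frac{10486}{7145}\right)\right) \left(-910 + \left(46 + 2 \cdot 17424\right)\right)} = \sqrt{0 + \left(4754 + \left(- \frac{7922}{6523} + \frac{10486}{7145}\right)\right) \left(-910 + \left(46 + 34848\right)\right)} = \sqrt{0 + \left(4754 + \frac{11797488}{46606835}\right) \left(-910 + 34894\right)} = \sqrt{0 + \frac{221580691078}{46606835} \cdot 33984} = \sqrt{0 + \frac{7530198205594752}{46606835}} = \sqrt{\frac{7530198205594752}{46606835}} = \frac{24 \sqrt{609303307787240769670}}{46606835}$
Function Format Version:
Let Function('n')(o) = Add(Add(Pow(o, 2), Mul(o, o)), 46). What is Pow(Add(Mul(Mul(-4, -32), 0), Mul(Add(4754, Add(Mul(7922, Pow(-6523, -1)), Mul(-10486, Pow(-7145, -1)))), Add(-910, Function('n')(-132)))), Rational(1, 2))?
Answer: Mul(Rational(24, 46606835), Pow(609303307787240769670, Rational(1, 2))) ≈ 12711.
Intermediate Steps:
Function('n')(o) = Add(46, Mul(2, Pow(o, 2))) (Function('n')(o) = Add(Add(Pow(o, 2), Pow(o, 2)), 46) = Add(Mul(2, Pow(o, 2)), 46) = Add(46, Mul(2, Pow(o, 2))))
Pow(Add(Mul(Mul(-4, -32), 0), Mul(Add(4754, Add(Mul(7922, Pow(-6523, -1)), Mul(-10486, Pow(-7145, -1)))), Add(-910, Function('n')(-132)))), Rational(1, 2)) = Pow(Add(Mul(Mul(-4, -32), 0), Mul(Add(4754, Add(Mul(7922, Pow(-6523, -1)), Mul(-10486, Pow(-7145, -1)))), Add(-910, Add(46, Mul(2, Pow(-132, 2)))))), Rational(1, 2)) = Pow(Add(Mul(128, 0), Mul(Add(4754, Add(Mul(7922, Rational(-1, 6523)), Mul(-10486, Rational(-1, 7145)))), Add(-910, Add(46, Mul(2, 17424))))), Rational(1, 2)) = Pow(Add(0, Mul(Add(4754, Add(Rational(-7922, 6523), Rational(10486, 7145))), Add(-910, Add(46, 34848)))), Rational(1, 2)) = Pow(Add(0, Mul(Add(4754, Rational(11797488, 46606835)), Add(-910, 34894))), Rational(1, 2)) = Pow(Add(0, Mul(Rational(221580691078, 46606835), 33984)), Rational(1, 2)) = Pow(Add(0, Rational(7530198205594752, 46606835)), Rational(1, 2)) = Pow(Rational(7530198205594752, 46606835), Rational(1, 2)) = Mul(Rational(24, 46606835), Pow(609303307787240769670, Rational(1, 2)))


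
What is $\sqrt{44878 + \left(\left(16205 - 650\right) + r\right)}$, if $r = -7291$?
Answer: $\sqrt{53142} \approx 230.53$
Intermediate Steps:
$\sqrt{44878 + \left(\left(16205 - 650\right) + r\right)} = \sqrt{44878 + \left(\left(16205 - 650\right) - 7291\right)} = \sqrt{44878 + \left(15555 - 7291\right)} = \sqrt{44878 + 8264} = \sqrt{53142}$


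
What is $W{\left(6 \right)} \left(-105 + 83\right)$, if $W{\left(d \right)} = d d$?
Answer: $-792$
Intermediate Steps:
$W{\left(d \right)} = d^{2}$
$W{\left(6 \right)} \left(-105 + 83\right) = 6^{2} \left(-105 + 83\right) = 36 \left(-22\right) = -792$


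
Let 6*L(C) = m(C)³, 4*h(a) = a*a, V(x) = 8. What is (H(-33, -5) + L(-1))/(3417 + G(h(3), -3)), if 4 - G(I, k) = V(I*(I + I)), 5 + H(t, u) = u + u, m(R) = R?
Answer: -91/20478 ≈ -0.0044438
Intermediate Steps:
h(a) = a²/4 (h(a) = (a*a)/4 = a²/4)
H(t, u) = -5 + 2*u (H(t, u) = -5 + (u + u) = -5 + 2*u)
G(I, k) = -4 (G(I, k) = 4 - 1*8 = 4 - 8 = -4)
L(C) = C³/6
(H(-33, -5) + L(-1))/(3417 + G(h(3), -3)) = ((-5 + 2*(-5)) + (⅙)*(-1)³)/(3417 - 4) = ((-5 - 10) + (⅙)*(-1))/3413 = (-15 - ⅙)*(1/3413) = -91/6*1/3413 = -91/20478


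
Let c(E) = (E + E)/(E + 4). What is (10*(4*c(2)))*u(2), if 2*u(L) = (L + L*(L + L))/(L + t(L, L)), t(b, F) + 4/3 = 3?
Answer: 400/11 ≈ 36.364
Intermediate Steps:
t(b, F) = 5/3 (t(b, F) = -4/3 + 3 = 5/3)
c(E) = 2*E/(4 + E) (c(E) = (2*E)/(4 + E) = 2*E/(4 + E))
u(L) = (L + 2*L²)/(2*(5/3 + L)) (u(L) = ((L + L*(L + L))/(L + 5/3))/2 = ((L + L*(2*L))/(5/3 + L))/2 = ((L + 2*L²)/(5/3 + L))/2 = (L + 2*L²)/(2*(5/3 + L)))
(10*(4*c(2)))*u(2) = (10*(4*(2*2/(4 + 2))))*((3/2)*2*(1 + 2*2)/(5 + 3*2)) = (10*(4*(2*2/6)))*((3/2)*2*(1 + 4)/(5 + 6)) = (10*(4*(2*2*(⅙))))*((3/2)*2*5/11) = (10*(4*(⅔)))*((3/2)*2*(1/11)*5) = (10*(8/3))*(15/11) = (80/3)*(15/11) = 400/11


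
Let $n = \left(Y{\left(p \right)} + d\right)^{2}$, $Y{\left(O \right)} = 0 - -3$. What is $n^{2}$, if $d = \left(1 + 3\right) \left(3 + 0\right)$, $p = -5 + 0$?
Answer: $50625$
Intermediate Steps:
$p = -5$
$d = 12$ ($d = 4 \cdot 3 = 12$)
$Y{\left(O \right)} = 3$ ($Y{\left(O \right)} = 0 + 3 = 3$)
$n = 225$ ($n = \left(3 + 12\right)^{2} = 15^{2} = 225$)
$n^{2} = 225^{2} = 50625$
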